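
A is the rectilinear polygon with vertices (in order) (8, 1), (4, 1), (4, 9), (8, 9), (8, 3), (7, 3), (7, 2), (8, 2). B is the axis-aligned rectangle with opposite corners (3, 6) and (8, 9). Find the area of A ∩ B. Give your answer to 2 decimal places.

12.00

The intersection is the polygon with vertices (4,9), (8,9), (8,6), (4,6).
By the shoelace formula its area is 12.00.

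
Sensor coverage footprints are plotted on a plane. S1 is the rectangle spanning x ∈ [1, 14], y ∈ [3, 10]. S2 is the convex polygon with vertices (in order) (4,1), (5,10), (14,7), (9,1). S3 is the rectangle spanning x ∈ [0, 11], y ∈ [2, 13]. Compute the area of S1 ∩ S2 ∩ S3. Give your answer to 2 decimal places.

38.66

The intersection is the polygon with vertices (5,10), (11,8), (11,3.4), (10.667,3), (4.222,3).
By the shoelace formula its area is 38.66.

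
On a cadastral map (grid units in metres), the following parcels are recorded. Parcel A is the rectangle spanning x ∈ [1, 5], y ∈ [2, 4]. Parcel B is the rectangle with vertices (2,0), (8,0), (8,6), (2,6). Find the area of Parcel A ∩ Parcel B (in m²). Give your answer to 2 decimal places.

|Parcel A∩Parcel B|: x∈[2,5], y∈[2,4] → 3·2 = 6.

6.00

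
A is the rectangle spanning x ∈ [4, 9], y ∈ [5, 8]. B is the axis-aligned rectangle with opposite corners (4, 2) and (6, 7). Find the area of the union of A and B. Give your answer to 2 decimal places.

21.00

By inclusion–exclusion:
Individual areas: |A| = 15, |B| = 10.
|A∩B|: x∈[4,6], y∈[5,7] → 2·2 = 4.
|A ∪ B| = 25 − 4 = 21.00.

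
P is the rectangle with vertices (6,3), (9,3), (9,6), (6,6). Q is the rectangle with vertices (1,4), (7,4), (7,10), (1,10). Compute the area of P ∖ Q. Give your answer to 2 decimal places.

7.00

|P∩Q|: x∈[6,7], y∈[4,6] → 1·2 = 2.
|P| = 9.
|P ∖ Q| = |P| − |P∩Q| = 9 − 2 = 7.00.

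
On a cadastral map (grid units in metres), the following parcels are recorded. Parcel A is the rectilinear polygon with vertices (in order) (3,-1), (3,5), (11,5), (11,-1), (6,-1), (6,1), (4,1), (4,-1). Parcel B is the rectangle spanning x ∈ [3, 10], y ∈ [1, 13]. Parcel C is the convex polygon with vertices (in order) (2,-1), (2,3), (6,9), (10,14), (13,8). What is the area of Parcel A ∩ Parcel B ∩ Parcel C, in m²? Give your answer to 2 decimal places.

The intersection is the polygon with vertices (9.333,5), (4.444,1), (4,1), (3,1), (3,4.5), (3.333,5).
By the shoelace formula its area is 15.47.

15.47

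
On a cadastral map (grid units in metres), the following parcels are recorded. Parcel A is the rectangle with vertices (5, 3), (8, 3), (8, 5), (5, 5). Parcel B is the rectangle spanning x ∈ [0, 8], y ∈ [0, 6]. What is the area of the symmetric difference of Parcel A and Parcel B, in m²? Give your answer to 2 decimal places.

42.00

|Parcel A∩Parcel B|: x∈[5,8], y∈[3,5] → 3·2 = 6.
|Parcel A △ Parcel B| = |Parcel A| + |Parcel B| − 2·|Parcel A∩Parcel B| = 6 + 48 − 12 = 42.00.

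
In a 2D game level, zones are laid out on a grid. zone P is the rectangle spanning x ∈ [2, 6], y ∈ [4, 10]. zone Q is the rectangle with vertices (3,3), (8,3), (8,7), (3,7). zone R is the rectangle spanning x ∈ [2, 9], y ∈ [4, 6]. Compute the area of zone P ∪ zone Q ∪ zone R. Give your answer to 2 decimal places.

37.00

By inclusion–exclusion:
Individual areas: |zone P| = 24, |zone Q| = 20, |zone R| = 14.
|zone P∩zone Q|: x∈[3,6], y∈[4,7] → 3·3 = 9.
|zone P∩zone R|: x∈[2,6], y∈[4,6] → 4·2 = 8.
|zone Q∩zone R|: x∈[3,8], y∈[4,6] → 5·2 = 10.
|zone P∩zone Q∩zone R| = 6.
|zone P ∪ zone Q ∪ zone R| = 58 − 27 + 6 = 37.00.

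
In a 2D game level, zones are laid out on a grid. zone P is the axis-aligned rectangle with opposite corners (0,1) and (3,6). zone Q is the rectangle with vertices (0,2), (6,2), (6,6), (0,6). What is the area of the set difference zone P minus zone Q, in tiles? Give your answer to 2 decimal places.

3.00

|zone P∩zone Q|: x∈[0,3], y∈[2,6] → 3·4 = 12.
|zone P| = 15.
|zone P ∖ zone Q| = |zone P| − |zone P∩zone Q| = 15 − 12 = 3.00.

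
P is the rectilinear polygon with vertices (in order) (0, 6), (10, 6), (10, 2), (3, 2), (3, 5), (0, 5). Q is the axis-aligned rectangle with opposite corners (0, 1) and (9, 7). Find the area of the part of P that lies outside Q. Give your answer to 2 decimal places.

|P| = 31, |P∩Q| = 27.
|P ∖ Q| = |P| − |P∩Q| = 31 − 27 = 4.00.

4.00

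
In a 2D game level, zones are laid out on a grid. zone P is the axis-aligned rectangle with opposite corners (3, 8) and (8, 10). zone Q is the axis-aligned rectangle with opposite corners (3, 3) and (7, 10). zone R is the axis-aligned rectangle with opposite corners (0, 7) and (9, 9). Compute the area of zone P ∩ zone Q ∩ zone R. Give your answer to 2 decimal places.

The intersection is the polygon with vertices (7,8), (3,8), (3,9), (7,9).
By the shoelace formula its area is 4.00.

4.00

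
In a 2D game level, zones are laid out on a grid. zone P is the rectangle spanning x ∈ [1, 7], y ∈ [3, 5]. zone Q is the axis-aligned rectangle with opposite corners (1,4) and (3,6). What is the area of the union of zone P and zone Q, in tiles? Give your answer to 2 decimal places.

14.00

By inclusion–exclusion:
Individual areas: |zone P| = 12, |zone Q| = 4.
|zone P∩zone Q|: x∈[1,3], y∈[4,5] → 2·1 = 2.
|zone P ∪ zone Q| = 16 − 2 = 14.00.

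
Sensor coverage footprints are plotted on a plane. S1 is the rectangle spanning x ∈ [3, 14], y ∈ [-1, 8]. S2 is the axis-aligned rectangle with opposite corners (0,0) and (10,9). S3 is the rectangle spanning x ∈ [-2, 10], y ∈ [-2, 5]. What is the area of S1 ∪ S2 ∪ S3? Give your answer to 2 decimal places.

160.00

By inclusion–exclusion:
Individual areas: |S1| = 99, |S2| = 90, |S3| = 84.
|S1∩S2|: x∈[3,10], y∈[0,8] → 7·8 = 56.
|S1∩S3|: x∈[3,10], y∈[-1,5] → 7·6 = 42.
|S2∩S3|: x∈[0,10], y∈[0,5] → 10·5 = 50.
|S1∩S2∩S3| = 35.
|S1 ∪ S2 ∪ S3| = 273 − 148 + 35 = 160.00.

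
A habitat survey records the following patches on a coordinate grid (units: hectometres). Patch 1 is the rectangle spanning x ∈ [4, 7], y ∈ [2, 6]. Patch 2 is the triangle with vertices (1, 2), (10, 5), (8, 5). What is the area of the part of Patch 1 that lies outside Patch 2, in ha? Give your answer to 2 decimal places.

|Patch 1| = 12, |Patch 1∩Patch 2| = 1.2857.
|Patch 1 ∖ Patch 2| = |Patch 1| − |Patch 1∩Patch 2| = 12 − 1.2857 = 10.71.

10.71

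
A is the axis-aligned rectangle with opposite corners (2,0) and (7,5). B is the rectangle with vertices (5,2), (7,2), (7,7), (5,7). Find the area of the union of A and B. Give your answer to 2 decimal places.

By inclusion–exclusion:
Individual areas: |A| = 25, |B| = 10.
|A∩B|: x∈[5,7], y∈[2,5] → 2·3 = 6.
|A ∪ B| = 35 − 6 = 29.00.

29.00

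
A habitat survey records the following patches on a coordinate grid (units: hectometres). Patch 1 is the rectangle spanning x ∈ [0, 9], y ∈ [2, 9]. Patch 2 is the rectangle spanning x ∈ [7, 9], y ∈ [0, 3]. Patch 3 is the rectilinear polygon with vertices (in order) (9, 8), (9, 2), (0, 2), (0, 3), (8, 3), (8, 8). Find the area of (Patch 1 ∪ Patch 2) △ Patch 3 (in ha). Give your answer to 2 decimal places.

|Patch 1 ∪ Patch 2| = 67.
|(Patch 1 ∪ Patch 2) ∩ Patch 3| = 14.
|(Patch 1 ∪ Patch 2) △ Patch 3| = 67 + 14 − 28 = 53.00.

53.00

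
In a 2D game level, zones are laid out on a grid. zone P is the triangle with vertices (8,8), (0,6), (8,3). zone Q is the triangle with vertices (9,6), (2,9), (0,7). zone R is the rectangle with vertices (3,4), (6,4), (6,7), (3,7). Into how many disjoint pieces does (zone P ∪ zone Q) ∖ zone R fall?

1

(zone P ∪ zone Q) ∖ zone R is a single connected region.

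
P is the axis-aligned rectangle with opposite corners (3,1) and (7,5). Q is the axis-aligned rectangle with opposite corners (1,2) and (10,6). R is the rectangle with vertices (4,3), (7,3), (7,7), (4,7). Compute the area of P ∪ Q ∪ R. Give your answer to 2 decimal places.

43.00

By inclusion–exclusion:
Individual areas: |P| = 16, |Q| = 36, |R| = 12.
|P∩Q|: x∈[3,7], y∈[2,5] → 4·3 = 12.
|P∩R|: x∈[4,7], y∈[3,5] → 3·2 = 6.
|Q∩R|: x∈[4,7], y∈[3,6] → 3·3 = 9.
|P∩Q∩R| = 6.
|P ∪ Q ∪ R| = 64 − 27 + 6 = 43.00.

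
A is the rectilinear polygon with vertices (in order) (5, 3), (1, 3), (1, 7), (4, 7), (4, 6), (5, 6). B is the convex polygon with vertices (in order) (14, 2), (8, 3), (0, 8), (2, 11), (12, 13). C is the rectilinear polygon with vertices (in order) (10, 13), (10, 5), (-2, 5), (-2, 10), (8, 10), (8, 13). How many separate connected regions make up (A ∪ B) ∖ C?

(A ∪ B) ∖ C splits into 2 disjoint pieces (area 46.7875, area 9.9333).

2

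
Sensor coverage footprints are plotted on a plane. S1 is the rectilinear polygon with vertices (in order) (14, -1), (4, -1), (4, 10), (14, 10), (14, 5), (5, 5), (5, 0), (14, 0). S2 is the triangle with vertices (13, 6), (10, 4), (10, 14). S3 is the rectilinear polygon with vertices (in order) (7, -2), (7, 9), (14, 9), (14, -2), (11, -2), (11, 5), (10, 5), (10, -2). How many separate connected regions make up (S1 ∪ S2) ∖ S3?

(S1 ∪ S2) ∖ S3 splits into 3 disjoint pieces (area 33, area 0.6667, area 1).

3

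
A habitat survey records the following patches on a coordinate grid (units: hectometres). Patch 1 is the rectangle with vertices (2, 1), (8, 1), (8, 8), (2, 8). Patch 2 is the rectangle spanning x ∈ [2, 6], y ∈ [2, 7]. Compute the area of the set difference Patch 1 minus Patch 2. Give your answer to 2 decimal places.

|Patch 1∩Patch 2|: x∈[2,6], y∈[2,7] → 4·5 = 20.
|Patch 1| = 42.
|Patch 1 ∖ Patch 2| = |Patch 1| − |Patch 1∩Patch 2| = 42 − 20 = 22.00.

22.00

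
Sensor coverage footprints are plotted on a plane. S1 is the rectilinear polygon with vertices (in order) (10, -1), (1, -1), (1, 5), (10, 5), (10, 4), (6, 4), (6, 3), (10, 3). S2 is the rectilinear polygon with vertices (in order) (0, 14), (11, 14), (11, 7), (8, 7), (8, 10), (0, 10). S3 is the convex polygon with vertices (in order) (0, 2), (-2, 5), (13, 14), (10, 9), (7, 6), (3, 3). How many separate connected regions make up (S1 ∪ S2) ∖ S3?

(S1 ∪ S2) ∖ S3 splits into 3 disjoint pieces (area 42.6667, area 37.4667, area 4.8333).

3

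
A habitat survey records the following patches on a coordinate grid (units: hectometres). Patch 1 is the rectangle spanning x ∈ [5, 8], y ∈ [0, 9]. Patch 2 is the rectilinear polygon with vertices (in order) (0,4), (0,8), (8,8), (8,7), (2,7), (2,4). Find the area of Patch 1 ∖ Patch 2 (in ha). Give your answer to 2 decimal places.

24.00

|Patch 1| = 27, |Patch 1∩Patch 2| = 3.
|Patch 1 ∖ Patch 2| = |Patch 1| − |Patch 1∩Patch 2| = 27 − 3 = 24.00.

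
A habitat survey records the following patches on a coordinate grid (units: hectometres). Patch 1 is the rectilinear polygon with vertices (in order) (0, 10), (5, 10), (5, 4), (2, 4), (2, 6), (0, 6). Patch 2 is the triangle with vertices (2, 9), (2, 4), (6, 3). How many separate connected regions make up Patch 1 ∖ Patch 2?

1

Patch 1 ∖ Patch 2 is a single connected region.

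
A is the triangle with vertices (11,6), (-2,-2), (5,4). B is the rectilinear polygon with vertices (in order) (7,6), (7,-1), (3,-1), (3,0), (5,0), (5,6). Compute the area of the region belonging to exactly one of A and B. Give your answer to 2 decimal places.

21.36

|A| = 11, |B| = 16, |A∩B| = 2.8205.
|A △ B| = |A| + |B| − 2·|A∩B| = 11 + 16 − 5.641 = 21.36.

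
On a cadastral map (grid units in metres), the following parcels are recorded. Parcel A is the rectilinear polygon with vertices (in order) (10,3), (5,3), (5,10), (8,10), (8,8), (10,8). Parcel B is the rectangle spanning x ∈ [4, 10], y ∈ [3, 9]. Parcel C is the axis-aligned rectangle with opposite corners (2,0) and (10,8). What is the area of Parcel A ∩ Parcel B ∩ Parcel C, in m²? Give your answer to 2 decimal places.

The intersection is the polygon with vertices (5,8), (8,8), (10,8), (10,3), (5,3).
By the shoelace formula its area is 25.00.

25.00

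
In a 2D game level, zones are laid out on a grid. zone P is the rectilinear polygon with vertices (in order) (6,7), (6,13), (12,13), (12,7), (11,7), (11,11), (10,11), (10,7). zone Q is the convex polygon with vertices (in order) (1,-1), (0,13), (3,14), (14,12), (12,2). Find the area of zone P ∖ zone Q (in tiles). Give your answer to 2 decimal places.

1.11

|zone P| = 32, |zone P∩zone Q| = 30.8864.
|zone P ∖ zone Q| = |zone P| − |zone P∩zone Q| = 32 − 30.8864 = 1.11.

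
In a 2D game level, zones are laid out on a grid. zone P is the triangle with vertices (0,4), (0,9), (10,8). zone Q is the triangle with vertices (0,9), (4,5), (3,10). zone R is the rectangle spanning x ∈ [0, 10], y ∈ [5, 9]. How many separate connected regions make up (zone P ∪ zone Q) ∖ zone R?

(zone P ∪ zone Q) ∖ zone R splits into 2 disjoint pieces (area 1.6, area 1.25).

2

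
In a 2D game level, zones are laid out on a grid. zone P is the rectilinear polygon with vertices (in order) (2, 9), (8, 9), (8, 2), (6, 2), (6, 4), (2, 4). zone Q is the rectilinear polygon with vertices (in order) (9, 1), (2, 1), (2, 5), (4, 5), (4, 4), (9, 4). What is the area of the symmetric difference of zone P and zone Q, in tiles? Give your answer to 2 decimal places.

45.00

|zone P| = 34, |zone Q| = 23, |zone P∩zone Q| = 6.
|zone P △ zone Q| = |zone P| + |zone Q| − 2·|zone P∩zone Q| = 34 + 23 − 12 = 45.00.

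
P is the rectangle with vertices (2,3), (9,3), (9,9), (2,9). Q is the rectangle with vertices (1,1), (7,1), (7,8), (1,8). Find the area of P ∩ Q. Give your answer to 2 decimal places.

|P∩Q|: x∈[2,7], y∈[3,8] → 5·5 = 25.

25.00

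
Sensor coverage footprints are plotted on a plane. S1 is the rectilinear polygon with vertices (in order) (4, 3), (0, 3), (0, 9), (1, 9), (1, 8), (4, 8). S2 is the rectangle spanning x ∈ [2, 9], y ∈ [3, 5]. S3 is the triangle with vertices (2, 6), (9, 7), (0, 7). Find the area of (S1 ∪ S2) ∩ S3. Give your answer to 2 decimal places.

The region (S1 ∪ S2) ∩ S3 is the polygon with vertices (4,6.286), (2,6), (0,7), (4,7).
By the shoelace formula its area is 2.71.

2.71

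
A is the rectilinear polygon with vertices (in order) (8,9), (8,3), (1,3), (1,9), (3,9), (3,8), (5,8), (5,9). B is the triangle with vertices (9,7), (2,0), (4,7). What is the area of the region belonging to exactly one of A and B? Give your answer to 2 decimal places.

29.93

|A| = 40, |B| = 17.5, |A∩B| = 13.7857.
|A △ B| = |A| + |B| − 2·|A∩B| = 40 + 17.5 − 27.5714 = 29.93.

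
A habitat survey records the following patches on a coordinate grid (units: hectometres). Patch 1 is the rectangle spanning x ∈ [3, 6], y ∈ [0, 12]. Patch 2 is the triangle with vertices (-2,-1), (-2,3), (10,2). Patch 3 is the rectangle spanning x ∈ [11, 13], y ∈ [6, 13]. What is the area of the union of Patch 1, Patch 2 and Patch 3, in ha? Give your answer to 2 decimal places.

68.50

By inclusion–exclusion:
Individual areas: |Patch 1| = 36, |Patch 2| = 24, |Patch 3| = 14.
|Patch 1∩Patch 2| = 5.5.
|Patch 1∩Patch 3| = 0 (no overlap).
|Patch 2∩Patch 3| = 0.
|Patch 1∩Patch 2∩Patch 3| = 0.
|Patch 1 ∪ Patch 2 ∪ Patch 3| = 74 − 5.5 + 0 = 68.50.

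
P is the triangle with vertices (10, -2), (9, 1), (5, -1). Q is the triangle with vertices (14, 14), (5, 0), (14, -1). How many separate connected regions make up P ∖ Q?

P ∖ Q is a single connected region.

1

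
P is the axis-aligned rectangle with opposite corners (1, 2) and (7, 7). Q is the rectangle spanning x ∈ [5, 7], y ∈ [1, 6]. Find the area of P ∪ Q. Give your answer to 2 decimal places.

By inclusion–exclusion:
Individual areas: |P| = 30, |Q| = 10.
|P∩Q|: x∈[5,7], y∈[2,6] → 2·4 = 8.
|P ∪ Q| = 40 − 8 = 32.00.

32.00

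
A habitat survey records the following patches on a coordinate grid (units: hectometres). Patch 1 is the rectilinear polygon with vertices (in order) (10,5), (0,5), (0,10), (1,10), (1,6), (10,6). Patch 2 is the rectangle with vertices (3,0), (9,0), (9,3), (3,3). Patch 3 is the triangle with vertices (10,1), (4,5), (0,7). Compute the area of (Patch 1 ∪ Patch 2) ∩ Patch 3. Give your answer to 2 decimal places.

|Patch 1 ∪ Patch 2| = 32.
|(Patch 1 ∪ Patch 2) ∩ Patch 3| = 0.85.

0.85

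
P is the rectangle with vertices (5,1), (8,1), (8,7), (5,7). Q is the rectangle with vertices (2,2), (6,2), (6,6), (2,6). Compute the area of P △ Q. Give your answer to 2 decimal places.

|P∩Q|: x∈[5,6], y∈[2,6] → 1·4 = 4.
|P △ Q| = |P| + |Q| − 2·|P∩Q| = 18 + 16 − 8 = 26.00.

26.00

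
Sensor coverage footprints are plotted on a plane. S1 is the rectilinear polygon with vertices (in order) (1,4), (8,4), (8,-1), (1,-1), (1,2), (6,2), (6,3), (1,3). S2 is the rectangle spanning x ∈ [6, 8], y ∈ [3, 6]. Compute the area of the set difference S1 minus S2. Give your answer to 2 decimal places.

|S1| = 30, |S1∩S2| = 2.
|S1 ∖ S2| = |S1| − |S1∩S2| = 30 − 2 = 28.00.

28.00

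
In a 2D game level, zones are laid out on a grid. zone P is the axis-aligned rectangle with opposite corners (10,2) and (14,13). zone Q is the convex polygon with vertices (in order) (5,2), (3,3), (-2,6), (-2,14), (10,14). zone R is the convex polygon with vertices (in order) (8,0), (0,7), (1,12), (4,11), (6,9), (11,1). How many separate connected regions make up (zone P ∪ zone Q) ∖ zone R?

2

(zone P ∪ zone Q) ∖ zone R splits into 2 disjoint pieces (area 43.8875, area 61.1771).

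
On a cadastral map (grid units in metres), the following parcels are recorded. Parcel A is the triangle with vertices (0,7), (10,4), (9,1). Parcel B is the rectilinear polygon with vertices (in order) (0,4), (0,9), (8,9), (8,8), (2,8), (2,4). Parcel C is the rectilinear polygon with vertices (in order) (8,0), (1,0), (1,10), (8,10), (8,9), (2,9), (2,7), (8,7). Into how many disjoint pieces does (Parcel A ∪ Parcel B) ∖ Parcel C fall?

3

(Parcel A ∪ Parcel B) ∖ Parcel C splits into 3 disjoint pieces (area 4.7667, area 5, area 6).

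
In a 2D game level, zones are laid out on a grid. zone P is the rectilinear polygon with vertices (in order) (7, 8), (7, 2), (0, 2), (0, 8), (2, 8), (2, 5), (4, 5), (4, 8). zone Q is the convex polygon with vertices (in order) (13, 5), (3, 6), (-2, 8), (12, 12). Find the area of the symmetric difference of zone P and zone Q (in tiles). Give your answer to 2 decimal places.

|zone P| = 36, |zone Q| = 58.5, |zone P∩zone Q| = 9.15.
|zone P △ zone Q| = |zone P| + |zone Q| − 2·|zone P∩zone Q| = 36 + 58.5 − 18.3 = 76.20.

76.20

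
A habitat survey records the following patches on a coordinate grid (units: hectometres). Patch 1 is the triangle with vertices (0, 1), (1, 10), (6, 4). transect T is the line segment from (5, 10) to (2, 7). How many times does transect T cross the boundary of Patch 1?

The segment meets the boundary at (2.818,7.818).

1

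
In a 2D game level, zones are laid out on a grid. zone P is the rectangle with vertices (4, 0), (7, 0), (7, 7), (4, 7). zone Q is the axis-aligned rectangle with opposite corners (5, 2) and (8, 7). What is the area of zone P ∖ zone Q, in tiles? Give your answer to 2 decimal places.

11.00

|zone P∩zone Q|: x∈[5,7], y∈[2,7] → 2·5 = 10.
|zone P| = 21.
|zone P ∖ zone Q| = |zone P| − |zone P∩zone Q| = 21 − 10 = 11.00.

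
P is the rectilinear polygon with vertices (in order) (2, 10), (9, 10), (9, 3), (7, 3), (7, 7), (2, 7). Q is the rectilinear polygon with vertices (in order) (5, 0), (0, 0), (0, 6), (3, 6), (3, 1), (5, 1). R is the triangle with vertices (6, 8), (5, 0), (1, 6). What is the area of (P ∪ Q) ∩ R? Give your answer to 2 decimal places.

4.52

|P ∪ Q| = 49.
|(P ∪ Q) ∩ R| = 4.52.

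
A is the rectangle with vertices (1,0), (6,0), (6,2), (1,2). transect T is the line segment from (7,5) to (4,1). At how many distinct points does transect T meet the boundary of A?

1

The segment meets the boundary at (4.75,2).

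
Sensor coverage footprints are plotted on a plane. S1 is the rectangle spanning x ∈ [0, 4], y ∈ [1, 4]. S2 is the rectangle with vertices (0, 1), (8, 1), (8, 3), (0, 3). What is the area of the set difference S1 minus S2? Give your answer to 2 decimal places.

4.00

|S1∩S2|: x∈[0,4], y∈[1,3] → 4·2 = 8.
|S1| = 12.
|S1 ∖ S2| = |S1| − |S1∩S2| = 12 − 8 = 4.00.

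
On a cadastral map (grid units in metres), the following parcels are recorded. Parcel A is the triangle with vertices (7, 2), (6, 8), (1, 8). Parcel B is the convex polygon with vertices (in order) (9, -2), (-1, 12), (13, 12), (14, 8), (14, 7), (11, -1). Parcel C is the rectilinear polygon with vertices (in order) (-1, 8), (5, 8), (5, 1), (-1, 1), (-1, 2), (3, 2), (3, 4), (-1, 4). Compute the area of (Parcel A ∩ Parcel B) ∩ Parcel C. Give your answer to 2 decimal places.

The region (Parcel A ∩ Parcel B) ∩ Parcel C is the polygon with vertices (4,5), (1.857,8), (5,8), (5,4).
By the shoelace formula its area is 6.71.

6.71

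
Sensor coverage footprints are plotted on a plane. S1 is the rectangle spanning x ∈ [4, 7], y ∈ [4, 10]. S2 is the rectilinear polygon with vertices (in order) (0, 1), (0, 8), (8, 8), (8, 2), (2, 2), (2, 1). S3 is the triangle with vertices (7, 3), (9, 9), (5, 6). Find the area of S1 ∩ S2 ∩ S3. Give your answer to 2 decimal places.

The intersection is the polygon with vertices (6.333,4), (5,6), (7,7.5), (7,4).
By the shoelace formula its area is 4.17.

4.17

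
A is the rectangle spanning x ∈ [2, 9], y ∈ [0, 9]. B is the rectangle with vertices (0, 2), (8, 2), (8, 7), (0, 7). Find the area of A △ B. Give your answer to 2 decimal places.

|A∩B|: x∈[2,8], y∈[2,7] → 6·5 = 30.
|A △ B| = |A| + |B| − 2·|A∩B| = 63 + 40 − 60 = 43.00.

43.00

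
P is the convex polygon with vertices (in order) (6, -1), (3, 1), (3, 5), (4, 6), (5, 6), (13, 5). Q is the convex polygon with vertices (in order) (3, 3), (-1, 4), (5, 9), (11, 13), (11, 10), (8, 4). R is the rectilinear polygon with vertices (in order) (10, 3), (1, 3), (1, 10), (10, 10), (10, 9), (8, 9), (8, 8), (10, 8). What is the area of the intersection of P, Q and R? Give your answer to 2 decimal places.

12.06

The intersection is the polygon with vertices (4,6), (5,6), (8.765,5.529), (8,4), (3,3), (3,5).
By the shoelace formula its area is 12.06.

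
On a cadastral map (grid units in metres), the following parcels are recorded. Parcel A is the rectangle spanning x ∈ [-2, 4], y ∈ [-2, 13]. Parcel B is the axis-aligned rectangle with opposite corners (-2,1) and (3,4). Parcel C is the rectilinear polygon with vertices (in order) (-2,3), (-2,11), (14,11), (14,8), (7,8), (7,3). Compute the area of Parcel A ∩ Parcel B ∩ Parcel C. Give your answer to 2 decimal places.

The intersection is the polygon with vertices (3,4), (3,3), (-2,3), (-2,4).
By the shoelace formula its area is 5.00.

5.00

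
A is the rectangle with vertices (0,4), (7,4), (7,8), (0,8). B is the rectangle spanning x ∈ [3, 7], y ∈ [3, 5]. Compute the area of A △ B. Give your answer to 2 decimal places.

28.00

|A∩B|: x∈[3,7], y∈[4,5] → 4·1 = 4.
|A △ B| = |A| + |B| − 2·|A∩B| = 28 + 8 − 8 = 28.00.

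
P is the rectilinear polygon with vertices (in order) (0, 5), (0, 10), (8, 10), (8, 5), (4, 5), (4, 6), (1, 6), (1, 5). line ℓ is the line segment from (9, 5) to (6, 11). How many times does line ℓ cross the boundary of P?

The segment meets the boundary at (6.5,10), (8,7).

2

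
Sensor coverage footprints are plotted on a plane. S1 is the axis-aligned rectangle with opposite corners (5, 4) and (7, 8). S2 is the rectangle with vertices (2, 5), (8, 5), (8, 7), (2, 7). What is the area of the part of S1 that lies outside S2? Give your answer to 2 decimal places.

|S1∩S2|: x∈[5,7], y∈[5,7] → 2·2 = 4.
|S1| = 8.
|S1 ∖ S2| = |S1| − |S1∩S2| = 8 − 4 = 4.00.

4.00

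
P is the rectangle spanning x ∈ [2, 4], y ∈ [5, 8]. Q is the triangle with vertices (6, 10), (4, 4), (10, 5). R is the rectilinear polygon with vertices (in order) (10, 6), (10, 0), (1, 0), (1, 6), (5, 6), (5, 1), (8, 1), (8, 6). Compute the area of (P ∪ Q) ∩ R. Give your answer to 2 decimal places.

|P ∪ Q| = 23.
|(P ∪ Q) ∩ R| = 5.18.

5.18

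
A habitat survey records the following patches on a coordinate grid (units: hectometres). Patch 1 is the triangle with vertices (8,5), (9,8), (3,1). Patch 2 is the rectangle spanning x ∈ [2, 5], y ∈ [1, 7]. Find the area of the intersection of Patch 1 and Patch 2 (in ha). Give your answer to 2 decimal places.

The intersection is the polygon with vertices (5,3.333), (5,2.6), (3,1).
By the shoelace formula its area is 0.73.

0.73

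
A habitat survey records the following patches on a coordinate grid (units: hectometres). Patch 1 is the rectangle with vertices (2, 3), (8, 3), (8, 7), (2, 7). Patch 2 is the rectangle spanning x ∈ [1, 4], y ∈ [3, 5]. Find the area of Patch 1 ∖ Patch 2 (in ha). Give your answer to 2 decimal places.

|Patch 1∩Patch 2|: x∈[2,4], y∈[3,5] → 2·2 = 4.
|Patch 1| = 24.
|Patch 1 ∖ Patch 2| = |Patch 1| − |Patch 1∩Patch 2| = 24 − 4 = 20.00.

20.00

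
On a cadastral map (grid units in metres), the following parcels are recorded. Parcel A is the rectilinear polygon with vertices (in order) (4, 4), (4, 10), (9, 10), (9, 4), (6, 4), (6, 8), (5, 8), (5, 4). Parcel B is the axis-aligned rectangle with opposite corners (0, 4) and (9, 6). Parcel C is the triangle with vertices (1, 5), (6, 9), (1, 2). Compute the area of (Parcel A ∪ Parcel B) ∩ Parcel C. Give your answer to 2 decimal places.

|Parcel A ∪ Parcel B| = 36.
|(Parcel A ∪ Parcel B) ∩ Parcel C| = 4.80.

4.80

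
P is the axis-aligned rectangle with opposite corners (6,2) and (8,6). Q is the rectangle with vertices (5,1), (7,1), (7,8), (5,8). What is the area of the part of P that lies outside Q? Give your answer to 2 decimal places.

|P∩Q|: x∈[6,7], y∈[2,6] → 1·4 = 4.
|P| = 8.
|P ∖ Q| = |P| − |P∩Q| = 8 − 4 = 4.00.

4.00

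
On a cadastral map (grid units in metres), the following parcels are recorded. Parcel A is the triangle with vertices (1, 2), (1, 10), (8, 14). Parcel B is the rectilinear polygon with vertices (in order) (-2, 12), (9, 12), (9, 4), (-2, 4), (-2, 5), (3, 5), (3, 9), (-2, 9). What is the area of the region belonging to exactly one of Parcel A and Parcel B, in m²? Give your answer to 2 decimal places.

62.89

|Parcel A| = 28, |Parcel B| = 68, |Parcel A∩Parcel B| = 16.5536.
|Parcel A △ Parcel B| = |Parcel A| + |Parcel B| − 2·|Parcel A∩Parcel B| = 28 + 68 − 33.1071 = 62.89.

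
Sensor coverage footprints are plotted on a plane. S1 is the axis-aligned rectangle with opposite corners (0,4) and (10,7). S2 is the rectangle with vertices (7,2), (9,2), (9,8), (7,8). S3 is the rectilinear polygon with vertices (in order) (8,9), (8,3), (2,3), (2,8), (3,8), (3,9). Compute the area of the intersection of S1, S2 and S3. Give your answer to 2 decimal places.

3.00

The intersection is the polygon with vertices (7,4), (7,7), (8,7), (8,4).
By the shoelace formula its area is 3.00.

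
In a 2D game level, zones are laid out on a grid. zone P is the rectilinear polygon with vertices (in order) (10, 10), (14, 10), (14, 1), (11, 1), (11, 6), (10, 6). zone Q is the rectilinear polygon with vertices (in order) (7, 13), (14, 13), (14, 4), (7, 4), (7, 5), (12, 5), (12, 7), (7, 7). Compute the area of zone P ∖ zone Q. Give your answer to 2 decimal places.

12.00

|zone P| = 31, |zone P∩zone Q| = 19.
|zone P ∖ zone Q| = |zone P| − |zone P∩zone Q| = 31 − 19 = 12.00.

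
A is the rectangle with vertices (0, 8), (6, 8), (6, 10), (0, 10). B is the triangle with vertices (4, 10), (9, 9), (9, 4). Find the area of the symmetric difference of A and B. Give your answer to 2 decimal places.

|A| = 12, |B| = 12.5, |A∩B| = 1.9333.
|A △ B| = |A| + |B| − 2·|A∩B| = 12 + 12.5 − 3.8667 = 20.63.

20.63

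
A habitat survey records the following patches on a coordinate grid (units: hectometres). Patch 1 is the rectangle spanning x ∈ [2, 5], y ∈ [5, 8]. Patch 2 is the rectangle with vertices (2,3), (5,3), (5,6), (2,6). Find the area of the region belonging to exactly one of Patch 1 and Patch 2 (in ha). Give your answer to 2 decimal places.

|Patch 1∩Patch 2|: x∈[2,5], y∈[5,6] → 3·1 = 3.
|Patch 1 △ Patch 2| = |Patch 1| + |Patch 2| − 2·|Patch 1∩Patch 2| = 9 + 9 − 6 = 12.00.

12.00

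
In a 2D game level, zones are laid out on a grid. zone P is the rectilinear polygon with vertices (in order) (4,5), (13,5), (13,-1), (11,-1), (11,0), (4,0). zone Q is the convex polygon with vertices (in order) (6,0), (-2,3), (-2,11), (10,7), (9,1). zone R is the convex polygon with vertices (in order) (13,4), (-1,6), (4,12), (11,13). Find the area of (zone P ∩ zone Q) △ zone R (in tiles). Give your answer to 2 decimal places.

|zone P ∩ zone Q| = 24.0833.
|(zone P ∩ zone Q) ∩ zone R| = 0.938.
|(zone P ∩ zone Q) △ zone R| = 24.0833 + 79.5 − 1.876 = 101.71.

101.71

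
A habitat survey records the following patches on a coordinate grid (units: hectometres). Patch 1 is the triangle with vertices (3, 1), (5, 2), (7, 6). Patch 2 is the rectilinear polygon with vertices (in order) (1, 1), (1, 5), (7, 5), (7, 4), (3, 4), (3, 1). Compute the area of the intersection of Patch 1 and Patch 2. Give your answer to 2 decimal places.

0.45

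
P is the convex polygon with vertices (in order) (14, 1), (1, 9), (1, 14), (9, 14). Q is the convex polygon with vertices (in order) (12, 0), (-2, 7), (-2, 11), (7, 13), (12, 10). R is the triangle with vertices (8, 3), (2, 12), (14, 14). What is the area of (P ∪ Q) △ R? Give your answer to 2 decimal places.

94.43

|P ∪ Q| = 134.8792.
|(P ∪ Q) ∩ R| = 50.224.
|(P ∪ Q) △ R| = 134.8792 + 60 − 100.448 = 94.43.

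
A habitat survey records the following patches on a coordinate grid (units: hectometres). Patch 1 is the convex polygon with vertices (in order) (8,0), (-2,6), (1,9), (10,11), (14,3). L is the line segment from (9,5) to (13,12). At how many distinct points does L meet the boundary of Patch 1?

1

The segment meets the boundary at (11.133,8.733).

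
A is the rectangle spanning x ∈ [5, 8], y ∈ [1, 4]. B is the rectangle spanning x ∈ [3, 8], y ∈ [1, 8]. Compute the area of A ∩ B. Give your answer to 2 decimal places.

9.00

|A∩B|: x∈[5,8], y∈[1,4] → 3·3 = 9.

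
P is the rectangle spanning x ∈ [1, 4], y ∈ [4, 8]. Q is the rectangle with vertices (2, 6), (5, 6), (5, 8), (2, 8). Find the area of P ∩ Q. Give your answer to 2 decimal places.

4.00

|P∩Q|: x∈[2,4], y∈[6,8] → 2·2 = 4.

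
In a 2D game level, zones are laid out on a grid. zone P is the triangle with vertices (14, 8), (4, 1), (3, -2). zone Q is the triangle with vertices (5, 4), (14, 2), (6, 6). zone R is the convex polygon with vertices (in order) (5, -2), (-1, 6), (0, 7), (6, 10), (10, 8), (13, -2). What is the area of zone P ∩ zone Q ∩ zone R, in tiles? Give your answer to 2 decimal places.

The intersection is the polygon with vertices (9.742,4.129), (8.696,3.179), (7.494,3.446), (9,4.5).
By the shoelace formula its area is 1.38.

1.38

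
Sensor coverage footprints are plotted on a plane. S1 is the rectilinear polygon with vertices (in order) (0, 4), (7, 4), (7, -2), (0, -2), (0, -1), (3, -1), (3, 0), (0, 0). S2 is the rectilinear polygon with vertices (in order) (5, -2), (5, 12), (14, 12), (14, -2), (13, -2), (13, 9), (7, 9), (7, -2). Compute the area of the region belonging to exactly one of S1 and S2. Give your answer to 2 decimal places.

|S1| = 39, |S2| = 60, |S1∩S2| = 12.
|S1 △ S2| = |S1| + |S2| − 2·|S1∩S2| = 39 + 60 − 24 = 75.00.

75.00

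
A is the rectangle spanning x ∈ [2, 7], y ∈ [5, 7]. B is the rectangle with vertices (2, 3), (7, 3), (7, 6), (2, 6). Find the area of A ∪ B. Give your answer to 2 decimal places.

By inclusion–exclusion:
Individual areas: |A| = 10, |B| = 15.
|A∩B|: x∈[2,7], y∈[5,6] → 5·1 = 5.
|A ∪ B| = 25 − 5 = 20.00.

20.00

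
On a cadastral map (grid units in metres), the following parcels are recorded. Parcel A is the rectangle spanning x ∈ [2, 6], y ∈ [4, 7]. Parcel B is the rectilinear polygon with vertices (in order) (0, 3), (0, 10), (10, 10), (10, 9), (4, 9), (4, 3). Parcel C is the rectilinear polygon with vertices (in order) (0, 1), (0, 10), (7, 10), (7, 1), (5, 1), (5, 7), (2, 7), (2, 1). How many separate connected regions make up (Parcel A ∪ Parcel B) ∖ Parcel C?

(Parcel A ∪ Parcel B) ∖ Parcel C splits into 2 disjoint pieces (area 11, area 3).

2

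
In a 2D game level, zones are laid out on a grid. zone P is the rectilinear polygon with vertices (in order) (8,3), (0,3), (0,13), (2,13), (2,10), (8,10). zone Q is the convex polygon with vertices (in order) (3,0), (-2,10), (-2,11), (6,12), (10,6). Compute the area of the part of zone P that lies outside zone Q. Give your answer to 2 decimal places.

6.80

|zone P| = 62, |zone P∩zone Q| = 55.2024.
|zone P ∖ zone Q| = |zone P| − |zone P∩zone Q| = 62 − 55.2024 = 6.80.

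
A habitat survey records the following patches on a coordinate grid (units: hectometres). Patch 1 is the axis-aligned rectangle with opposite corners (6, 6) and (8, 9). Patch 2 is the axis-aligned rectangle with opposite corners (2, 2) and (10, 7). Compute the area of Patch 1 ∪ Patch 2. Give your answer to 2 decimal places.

44.00

By inclusion–exclusion:
Individual areas: |Patch 1| = 6, |Patch 2| = 40.
|Patch 1∩Patch 2|: x∈[6,8], y∈[6,7] → 2·1 = 2.
|Patch 1 ∪ Patch 2| = 46 − 2 = 44.00.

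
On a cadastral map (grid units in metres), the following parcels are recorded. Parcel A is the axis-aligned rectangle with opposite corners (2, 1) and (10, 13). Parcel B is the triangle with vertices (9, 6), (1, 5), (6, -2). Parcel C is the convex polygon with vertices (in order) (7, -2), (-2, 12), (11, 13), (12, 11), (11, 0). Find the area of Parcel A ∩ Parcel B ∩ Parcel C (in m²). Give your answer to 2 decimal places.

The intersection is the polygon with vertices (9,6), (7.125,1), (5.071,1), (2.388,5.174).
By the shoelace formula its area is 20.04.

20.04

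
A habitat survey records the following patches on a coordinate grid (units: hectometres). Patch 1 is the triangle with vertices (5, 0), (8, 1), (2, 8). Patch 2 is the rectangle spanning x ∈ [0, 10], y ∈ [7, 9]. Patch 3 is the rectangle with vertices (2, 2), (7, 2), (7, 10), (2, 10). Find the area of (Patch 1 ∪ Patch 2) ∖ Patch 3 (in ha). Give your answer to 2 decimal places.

|Patch 1 ∪ Patch 2| = 33.2589.
|(Patch 1 ∪ Patch 2) ∩ Patch 3| = 18.4256.
|(Patch 1 ∪ Patch 2) ∖ Patch 3| = 33.2589 − 18.4256 = 14.83.

14.83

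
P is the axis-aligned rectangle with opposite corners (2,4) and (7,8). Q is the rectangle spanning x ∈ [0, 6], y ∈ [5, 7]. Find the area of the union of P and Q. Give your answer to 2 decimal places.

By inclusion–exclusion:
Individual areas: |P| = 20, |Q| = 12.
|P∩Q|: x∈[2,6], y∈[5,7] → 4·2 = 8.
|P ∪ Q| = 32 − 8 = 24.00.

24.00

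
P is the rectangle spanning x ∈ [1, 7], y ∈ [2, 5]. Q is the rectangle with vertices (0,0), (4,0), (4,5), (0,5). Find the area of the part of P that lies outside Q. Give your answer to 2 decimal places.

9.00

|P∩Q|: x∈[1,4], y∈[2,5] → 3·3 = 9.
|P| = 18.
|P ∖ Q| = |P| − |P∩Q| = 18 − 9 = 9.00.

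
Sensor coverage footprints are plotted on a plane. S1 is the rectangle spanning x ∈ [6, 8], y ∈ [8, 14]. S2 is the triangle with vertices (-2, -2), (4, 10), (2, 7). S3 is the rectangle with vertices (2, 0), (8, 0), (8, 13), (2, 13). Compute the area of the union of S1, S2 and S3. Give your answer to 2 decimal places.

82.00

By inclusion–exclusion:
Individual areas: |S1| = 12, |S2| = 3, |S3| = 78.
|S1∩S2| = 0.
|S1∩S3|: x∈[6,8], y∈[8,13] → 2·5 = 10.
|S2∩S3| = 1.
|S1∩S2∩S3| = 0.
|S1 ∪ S2 ∪ S3| = 93 − 11 + 0 = 82.00.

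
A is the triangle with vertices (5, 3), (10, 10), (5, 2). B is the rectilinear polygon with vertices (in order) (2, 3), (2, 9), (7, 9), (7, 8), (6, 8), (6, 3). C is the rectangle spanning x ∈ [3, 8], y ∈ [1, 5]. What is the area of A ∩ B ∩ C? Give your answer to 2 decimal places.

The intersection is the polygon with vertices (6,3.6), (5.625,3), (5,3), (6,4.4).
By the shoelace formula its area is 0.59.

0.59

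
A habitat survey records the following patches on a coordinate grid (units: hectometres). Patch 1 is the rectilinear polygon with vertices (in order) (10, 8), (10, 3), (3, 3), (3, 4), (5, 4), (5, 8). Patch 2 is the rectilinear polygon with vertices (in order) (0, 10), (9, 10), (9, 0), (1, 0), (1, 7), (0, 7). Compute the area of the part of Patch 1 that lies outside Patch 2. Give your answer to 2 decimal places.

5.00

|Patch 1| = 27, |Patch 1∩Patch 2| = 22.
|Patch 1 ∖ Patch 2| = |Patch 1| − |Patch 1∩Patch 2| = 27 − 22 = 5.00.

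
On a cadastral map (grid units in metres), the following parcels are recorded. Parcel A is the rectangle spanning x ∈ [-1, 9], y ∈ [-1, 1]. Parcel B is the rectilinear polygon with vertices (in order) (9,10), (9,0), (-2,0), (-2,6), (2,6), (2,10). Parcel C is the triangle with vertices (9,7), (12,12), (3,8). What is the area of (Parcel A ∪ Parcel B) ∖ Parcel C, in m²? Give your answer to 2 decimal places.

|Parcel A ∪ Parcel B| = 104.
|(Parcel A ∪ Parcel B) ∩ Parcel C| = 10.5.
|(Parcel A ∪ Parcel B) ∖ Parcel C| = 104 − 10.5 = 93.50.

93.50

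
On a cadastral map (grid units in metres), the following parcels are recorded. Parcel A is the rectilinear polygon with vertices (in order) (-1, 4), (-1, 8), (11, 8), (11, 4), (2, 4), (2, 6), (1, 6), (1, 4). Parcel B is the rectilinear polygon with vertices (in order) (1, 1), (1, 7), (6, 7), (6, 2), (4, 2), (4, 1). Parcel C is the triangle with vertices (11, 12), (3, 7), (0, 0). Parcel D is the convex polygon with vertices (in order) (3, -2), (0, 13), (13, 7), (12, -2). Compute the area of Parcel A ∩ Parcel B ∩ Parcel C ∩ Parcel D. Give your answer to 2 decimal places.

7.86

The intersection is the polygon with vertices (3,7), (6,7), (6,6.545), (3.667,4), (2,4), (2,4.667).
By the shoelace formula its area is 7.86.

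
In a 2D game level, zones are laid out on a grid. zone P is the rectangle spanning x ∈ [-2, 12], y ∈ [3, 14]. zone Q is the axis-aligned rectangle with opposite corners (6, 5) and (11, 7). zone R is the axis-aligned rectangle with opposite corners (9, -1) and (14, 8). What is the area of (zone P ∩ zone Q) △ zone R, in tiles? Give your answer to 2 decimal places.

47.00

|zone P ∩ zone Q| = 10.
|(zone P ∩ zone Q) ∩ zone R| = 4.
|(zone P ∩ zone Q) △ zone R| = 10 + 45 − 8 = 47.00.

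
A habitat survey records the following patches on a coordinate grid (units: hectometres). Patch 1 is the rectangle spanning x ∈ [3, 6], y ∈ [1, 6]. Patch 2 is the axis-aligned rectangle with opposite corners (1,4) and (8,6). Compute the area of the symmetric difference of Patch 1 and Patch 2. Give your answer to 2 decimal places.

|Patch 1∩Patch 2|: x∈[3,6], y∈[4,6] → 3·2 = 6.
|Patch 1 △ Patch 2| = |Patch 1| + |Patch 2| − 2·|Patch 1∩Patch 2| = 15 + 14 − 12 = 17.00.

17.00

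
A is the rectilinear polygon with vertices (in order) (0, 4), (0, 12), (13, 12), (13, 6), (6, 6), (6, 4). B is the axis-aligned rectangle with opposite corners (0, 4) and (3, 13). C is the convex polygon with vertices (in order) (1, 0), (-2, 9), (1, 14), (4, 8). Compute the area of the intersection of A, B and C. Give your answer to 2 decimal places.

22.67

The intersection is the polygon with vertices (2,12), (3,10), (3,5.333), (2.5,4), (0,4), (0,12).
By the shoelace formula its area is 22.67.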